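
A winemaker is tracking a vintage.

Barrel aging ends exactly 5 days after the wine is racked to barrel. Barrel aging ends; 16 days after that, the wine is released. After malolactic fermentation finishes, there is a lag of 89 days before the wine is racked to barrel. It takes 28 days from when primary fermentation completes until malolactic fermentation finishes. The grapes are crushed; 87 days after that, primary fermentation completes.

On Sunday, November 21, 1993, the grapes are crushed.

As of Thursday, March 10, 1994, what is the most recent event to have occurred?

The grapes are crushed: Nov 21, 1993.
Primary fermentation completes: Nov 21, 1993 + 87 days = Feb 16, 1994.
Malolactic fermentation finishes: Feb 16, 1994 + 28 days = Mar 16, 1994.
The wine is racked to barrel: Mar 16, 1994 + 89 days = Jun 13, 1994.
Barrel aging ends: Jun 13, 1994 + 5 days = Jun 18, 1994.
The wine is released: Jun 18, 1994 + 16 days = Jul 4, 1994.
Mar 10, 1994 falls between when primary fermentation completes (Feb 16, 1994) and when malolactic fermentation finishes (Mar 16, 1994).

Primary fermentation completes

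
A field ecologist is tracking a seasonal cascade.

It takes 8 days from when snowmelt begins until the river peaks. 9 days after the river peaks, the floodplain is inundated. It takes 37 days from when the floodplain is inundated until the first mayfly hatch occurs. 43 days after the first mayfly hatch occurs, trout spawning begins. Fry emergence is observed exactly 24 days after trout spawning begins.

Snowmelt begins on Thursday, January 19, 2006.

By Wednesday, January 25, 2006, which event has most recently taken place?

Snowmelt begins

Snowmelt begins: Jan 19, 2006.
The river peaks: Jan 19, 2006 + 8 days = Jan 27, 2006.
The floodplain is inundated: Jan 27, 2006 + 9 days = Feb 5, 2006.
The first mayfly hatch occurs: Feb 5, 2006 + 37 days = Mar 14, 2006.
Trout spawning begins: Mar 14, 2006 + 43 days = Apr 26, 2006.
Fry emergence is observed: Apr 26, 2006 + 24 days = May 20, 2006.
Jan 25, 2006 falls between when snowmelt begins (Jan 19, 2006) and when the river peaks (Jan 27, 2006).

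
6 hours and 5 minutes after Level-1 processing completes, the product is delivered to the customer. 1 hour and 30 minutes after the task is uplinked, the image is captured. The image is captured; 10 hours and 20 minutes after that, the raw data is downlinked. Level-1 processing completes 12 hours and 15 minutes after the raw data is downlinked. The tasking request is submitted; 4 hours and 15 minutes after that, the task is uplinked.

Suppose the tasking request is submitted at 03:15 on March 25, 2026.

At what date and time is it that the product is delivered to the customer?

The tasking request is submitted: 03:15 Mar 25, 2026.
The task is uplinked: 03:15 Mar 25, 2026 + 4h15m = 07:30 Mar 25, 2026.
The image is captured: 07:30 Mar 25, 2026 + 1h30m = 09:00 Mar 25, 2026.
The raw data is downlinked: 09:00 Mar 25, 2026 + 10h20m = 19:20 Mar 25, 2026.
Level-1 processing completes: 19:20 Mar 25, 2026 + 12h15m = 07:35 Mar 26, 2026.
The product is delivered to the customer: 07:35 Mar 26, 2026 + 6h05m = 13:40 Mar 26, 2026.

13:40 on March 26, 2026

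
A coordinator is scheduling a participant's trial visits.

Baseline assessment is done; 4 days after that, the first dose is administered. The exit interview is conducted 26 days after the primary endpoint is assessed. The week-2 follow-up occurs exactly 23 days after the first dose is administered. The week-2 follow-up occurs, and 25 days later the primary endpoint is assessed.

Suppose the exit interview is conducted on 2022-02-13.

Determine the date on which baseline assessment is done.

The exit interview is conducted: Feb 13, 2022.
The primary endpoint is assessed: Feb 13, 2022 − 26 days = Jan 18, 2022.
The week-2 follow-up occurs: Jan 18, 2022 − 25 days = Dec 24, 2021.
The first dose is administered: Dec 24, 2021 − 23 days = Dec 1, 2021.
Baseline assessment is done: Dec 1, 2021 − 4 days = Nov 27, 2021.

2021-11-27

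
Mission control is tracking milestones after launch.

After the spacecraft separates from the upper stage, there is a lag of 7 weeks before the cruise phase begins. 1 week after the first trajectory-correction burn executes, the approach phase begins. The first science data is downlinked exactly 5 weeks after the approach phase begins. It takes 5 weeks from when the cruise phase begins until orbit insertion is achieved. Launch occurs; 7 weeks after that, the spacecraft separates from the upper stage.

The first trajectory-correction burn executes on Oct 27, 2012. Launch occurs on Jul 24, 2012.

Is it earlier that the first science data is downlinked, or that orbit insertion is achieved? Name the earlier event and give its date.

Orbit insertion is achieved — Dec 4, 2012

The first trajectory-correction burn executes: Oct 27, 2012.
The approach phase begins: Oct 27, 2012 + 1 week = Nov 3, 2012.
The first science data is downlinked: Nov 3, 2012 + 5 weeks = Dec 8, 2012.
Launch occurs: Jul 24, 2012.
The spacecraft separates from the upper stage: Jul 24, 2012 + 7 weeks = Sep 11, 2012.
The cruise phase begins: Sep 11, 2012 + 7 weeks = Oct 30, 2012.
Orbit insertion is achieved: Oct 30, 2012 + 5 weeks = Dec 4, 2012.
Comparing: the first science data is downlinked on Dec 8, 2012 vs orbit insertion is achieved on Dec 4, 2012. Earlier: orbit insertion is achieved.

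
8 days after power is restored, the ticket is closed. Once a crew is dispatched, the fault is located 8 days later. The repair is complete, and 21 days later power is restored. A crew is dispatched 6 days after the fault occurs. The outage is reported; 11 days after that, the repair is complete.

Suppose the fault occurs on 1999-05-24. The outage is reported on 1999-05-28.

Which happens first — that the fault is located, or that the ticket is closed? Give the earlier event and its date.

The fault is located — 1999-06-07

The fault occurs: May 24, 1999.
A crew is dispatched: May 24, 1999 + 6 days = May 30, 1999.
The fault is located: May 30, 1999 + 8 days = Jun 7, 1999.
The outage is reported: May 28, 1999.
The repair is complete: May 28, 1999 + 11 days = Jun 8, 1999.
Power is restored: Jun 8, 1999 + 21 days = Jun 29, 1999.
The ticket is closed: Jun 29, 1999 + 8 days = Jul 7, 1999.
Comparing: the fault is located on Jun 7, 1999 vs the ticket is closed on Jul 7, 1999. Earlier: the fault is located.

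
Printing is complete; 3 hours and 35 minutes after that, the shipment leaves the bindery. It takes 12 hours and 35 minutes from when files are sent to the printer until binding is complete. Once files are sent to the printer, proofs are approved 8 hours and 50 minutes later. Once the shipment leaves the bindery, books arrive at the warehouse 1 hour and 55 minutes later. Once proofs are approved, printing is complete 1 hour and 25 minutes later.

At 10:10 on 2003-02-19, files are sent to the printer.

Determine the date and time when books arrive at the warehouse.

Files are sent to the printer: 10:10 Feb 19, 2003.
Proofs are approved: 10:10 Feb 19, 2003 + 8h50m = 19:00 Feb 19, 2003.
Printing is complete: 19:00 Feb 19, 2003 + 1h25m = 20:25 Feb 19, 2003.
The shipment leaves the bindery: 20:25 Feb 19, 2003 + 3h35m = 00:00 Feb 20, 2003.
Books arrive at the warehouse: 00:00 Feb 20, 2003 + 1h55m = 01:55 Feb 20, 2003.

01:55 on 2003-02-20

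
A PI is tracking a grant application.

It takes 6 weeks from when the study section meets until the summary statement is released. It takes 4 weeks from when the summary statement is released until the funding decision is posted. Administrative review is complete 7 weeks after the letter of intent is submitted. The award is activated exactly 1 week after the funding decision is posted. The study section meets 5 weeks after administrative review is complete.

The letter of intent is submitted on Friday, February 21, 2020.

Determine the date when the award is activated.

The letter of intent is submitted: Feb 21, 2020.
Administrative review is complete: Feb 21, 2020 + 7 weeks = Apr 10, 2020.
The study section meets: Apr 10, 2020 + 5 weeks = May 15, 2020.
The summary statement is released: May 15, 2020 + 6 weeks = Jun 26, 2020.
The funding decision is posted: Jun 26, 2020 + 4 weeks = Jul 24, 2020.
The award is activated: Jul 24, 2020 + 1 week = Jul 31, 2020.

Friday, July 31, 2020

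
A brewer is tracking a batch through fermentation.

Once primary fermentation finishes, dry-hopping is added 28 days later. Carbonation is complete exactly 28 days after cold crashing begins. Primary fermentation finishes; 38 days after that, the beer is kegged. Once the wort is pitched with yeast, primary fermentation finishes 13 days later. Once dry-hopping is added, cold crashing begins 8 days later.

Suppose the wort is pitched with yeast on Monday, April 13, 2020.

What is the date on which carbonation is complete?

The wort is pitched with yeast: Apr 13, 2020.
Primary fermentation finishes: Apr 13, 2020 + 13 days = Apr 26, 2020.
Dry-hopping is added: Apr 26, 2020 + 28 days = May 24, 2020.
Cold crashing begins: May 24, 2020 + 8 days = Jun 1, 2020.
Carbonation is complete: Jun 1, 2020 + 28 days = Jun 29, 2020.

Monday, June 29, 2020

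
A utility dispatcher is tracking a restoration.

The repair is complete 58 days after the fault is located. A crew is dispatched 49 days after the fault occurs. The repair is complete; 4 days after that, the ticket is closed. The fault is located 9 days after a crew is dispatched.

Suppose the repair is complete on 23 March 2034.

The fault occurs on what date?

The repair is complete: Mar 23, 2034.
The fault is located: Mar 23, 2034 − 58 days = Jan 24, 2034.
A crew is dispatched: Jan 24, 2034 − 9 days = Jan 15, 2034.
The fault occurs: Jan 15, 2034 − 49 days = Nov 27, 2033.

27 November 2033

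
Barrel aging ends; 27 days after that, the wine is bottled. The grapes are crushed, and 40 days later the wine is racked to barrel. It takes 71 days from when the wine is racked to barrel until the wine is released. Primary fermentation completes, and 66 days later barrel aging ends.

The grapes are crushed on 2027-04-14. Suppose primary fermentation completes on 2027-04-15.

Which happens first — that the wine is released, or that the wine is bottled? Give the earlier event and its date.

The grapes are crushed: Apr 14, 2027.
The wine is racked to barrel: Apr 14, 2027 + 40 days = May 24, 2027.
The wine is released: May 24, 2027 + 71 days = Aug 3, 2027.
Primary fermentation completes: Apr 15, 2027.
Barrel aging ends: Apr 15, 2027 + 66 days = Jun 20, 2027.
The wine is bottled: Jun 20, 2027 + 27 days = Jul 17, 2027.
Comparing: the wine is released on Aug 3, 2027 vs the wine is bottled on Jul 17, 2027. Earlier: the wine is bottled.

The wine is bottled — 2027-07-17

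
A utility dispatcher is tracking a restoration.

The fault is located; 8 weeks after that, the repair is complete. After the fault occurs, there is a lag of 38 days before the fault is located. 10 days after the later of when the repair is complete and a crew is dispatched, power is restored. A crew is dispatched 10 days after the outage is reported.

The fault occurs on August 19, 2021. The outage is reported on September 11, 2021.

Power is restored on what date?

December 1, 2021

The fault occurs: Aug 19, 2021.
The fault is located: Aug 19, 2021 + 38 days = Sep 26, 2021.
The repair is complete: Sep 26, 2021 + 8 weeks = Nov 21, 2021.
The outage is reported: Sep 11, 2021.
A crew is dispatched: Sep 11, 2021 + 10 days = Sep 21, 2021.
Both prerequisites met — the repair is complete (Nov 21, 2021), a crew is dispatched (Sep 21, 2021); the later is Nov 21, 2021.
Power is restored: Nov 21, 2021 + 10 days = Dec 1, 2021.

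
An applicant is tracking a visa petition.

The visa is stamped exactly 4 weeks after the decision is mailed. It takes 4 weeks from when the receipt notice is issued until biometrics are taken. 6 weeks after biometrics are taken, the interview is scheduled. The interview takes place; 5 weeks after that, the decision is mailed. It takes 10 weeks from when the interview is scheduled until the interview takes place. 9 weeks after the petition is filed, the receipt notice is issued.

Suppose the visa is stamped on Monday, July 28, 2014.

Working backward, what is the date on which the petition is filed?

The visa is stamped: Jul 28, 2014.
The decision is mailed: Jul 28, 2014 − 4 weeks = Jun 30, 2014.
The interview takes place: Jun 30, 2014 − 5 weeks = May 26, 2014.
The interview is scheduled: May 26, 2014 − 10 weeks = Mar 17, 2014.
Biometrics are taken: Mar 17, 2014 − 6 weeks = Feb 3, 2014.
The receipt notice is issued: Feb 3, 2014 − 4 weeks = Jan 6, 2014.
The petition is filed: Jan 6, 2014 − 9 weeks = Nov 4, 2013.

Monday, November 4, 2013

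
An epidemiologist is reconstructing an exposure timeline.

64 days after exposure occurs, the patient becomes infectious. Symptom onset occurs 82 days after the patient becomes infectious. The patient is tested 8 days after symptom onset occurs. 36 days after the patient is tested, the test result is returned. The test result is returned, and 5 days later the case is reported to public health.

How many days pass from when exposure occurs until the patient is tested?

154 days

Causal path: exposure occurs → the patient becomes infectious → symptom onset occurs → the patient is tested.
Total delay along the path: 64 + 82 + 8 = 154 days.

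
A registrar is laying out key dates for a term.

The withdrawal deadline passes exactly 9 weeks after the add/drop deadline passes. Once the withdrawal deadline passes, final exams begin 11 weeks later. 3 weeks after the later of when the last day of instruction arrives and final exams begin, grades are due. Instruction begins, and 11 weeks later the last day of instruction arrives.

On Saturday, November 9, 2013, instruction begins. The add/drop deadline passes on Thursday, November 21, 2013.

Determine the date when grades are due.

Instruction begins: Nov 9, 2013.
The last day of instruction arrives: Nov 9, 2013 + 11 weeks = Jan 25, 2014.
The add/drop deadline passes: Nov 21, 2013.
The withdrawal deadline passes: Nov 21, 2013 + 9 weeks = Jan 23, 2014.
Final exams begin: Jan 23, 2014 + 11 weeks = Apr 10, 2014.
Both prerequisites met — the last day of instruction arrives (Jan 25, 2014), final exams begin (Apr 10, 2014); the later is Apr 10, 2014.
Grades are due: Apr 10, 2014 + 3 weeks = May 1, 2014.

Thursday, May 1, 2014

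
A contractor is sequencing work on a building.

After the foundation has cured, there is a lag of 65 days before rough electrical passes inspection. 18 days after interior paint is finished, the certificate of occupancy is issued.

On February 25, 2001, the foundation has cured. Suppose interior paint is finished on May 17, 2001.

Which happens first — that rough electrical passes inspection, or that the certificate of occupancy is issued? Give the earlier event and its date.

The foundation has cured: Feb 25, 2001.
Rough electrical passes inspection: Feb 25, 2001 + 65 days = May 1, 2001.
Interior paint is finished: May 17, 2001.
The certificate of occupancy is issued: May 17, 2001 + 18 days = Jun 4, 2001.
Comparing: rough electrical passes inspection on May 1, 2001 vs the certificate of occupancy is issued on Jun 4, 2001. Earlier: rough electrical passes inspection.

Rough electrical passes inspection — May 1, 2001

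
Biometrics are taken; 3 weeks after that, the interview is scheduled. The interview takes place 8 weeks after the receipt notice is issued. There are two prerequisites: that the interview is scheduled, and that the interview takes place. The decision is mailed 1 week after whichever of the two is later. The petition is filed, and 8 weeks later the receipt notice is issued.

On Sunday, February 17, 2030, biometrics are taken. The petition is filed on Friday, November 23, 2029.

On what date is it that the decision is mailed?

Biometrics are taken: Feb 17, 2030.
The interview is scheduled: Feb 17, 2030 + 3 weeks = Mar 10, 2030.
The petition is filed: Nov 23, 2029.
The receipt notice is issued: Nov 23, 2029 + 8 weeks = Jan 18, 2030.
The interview takes place: Jan 18, 2030 + 8 weeks = Mar 15, 2030.
Both prerequisites met — the interview is scheduled (Mar 10, 2030), the interview takes place (Mar 15, 2030); the later is Mar 15, 2030.
The decision is mailed: Mar 15, 2030 + 1 week = Mar 22, 2030.

Friday, March 22, 2030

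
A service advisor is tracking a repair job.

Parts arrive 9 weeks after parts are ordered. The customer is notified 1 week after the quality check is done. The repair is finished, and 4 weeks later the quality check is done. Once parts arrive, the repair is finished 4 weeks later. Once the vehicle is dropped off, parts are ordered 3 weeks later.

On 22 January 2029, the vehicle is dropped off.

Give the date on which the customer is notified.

18 June 2029

The vehicle is dropped off: Jan 22, 2029.
Parts are ordered: Jan 22, 2029 + 3 weeks = Feb 12, 2029.
Parts arrive: Feb 12, 2029 + 9 weeks = Apr 16, 2029.
The repair is finished: Apr 16, 2029 + 4 weeks = May 14, 2029.
The quality check is done: May 14, 2029 + 4 weeks = Jun 11, 2029.
The customer is notified: Jun 11, 2029 + 1 week = Jun 18, 2029.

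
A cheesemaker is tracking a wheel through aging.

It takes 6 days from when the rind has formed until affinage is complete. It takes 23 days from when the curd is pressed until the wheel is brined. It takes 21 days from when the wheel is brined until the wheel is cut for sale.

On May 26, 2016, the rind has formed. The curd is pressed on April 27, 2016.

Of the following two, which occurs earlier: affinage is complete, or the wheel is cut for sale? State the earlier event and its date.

The rind has formed: May 26, 2016.
Affinage is complete: May 26, 2016 + 6 days = Jun 1, 2016.
The curd is pressed: Apr 27, 2016.
The wheel is brined: Apr 27, 2016 + 23 days = May 20, 2016.
The wheel is cut for sale: May 20, 2016 + 21 days = Jun 10, 2016.
Comparing: affinage is complete on Jun 1, 2016 vs the wheel is cut for sale on Jun 10, 2016. Earlier: affinage is complete.

Affinage is complete — June 1, 2016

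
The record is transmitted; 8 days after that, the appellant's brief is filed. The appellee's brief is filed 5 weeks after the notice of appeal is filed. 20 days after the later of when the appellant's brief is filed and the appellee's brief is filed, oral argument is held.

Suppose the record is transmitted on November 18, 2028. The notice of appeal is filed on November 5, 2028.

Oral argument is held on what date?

December 30, 2028

The record is transmitted: Nov 18, 2028.
The appellant's brief is filed: Nov 18, 2028 + 8 days = Nov 26, 2028.
The notice of appeal is filed: Nov 5, 2028.
The appellee's brief is filed: Nov 5, 2028 + 5 weeks = Dec 10, 2028.
Both prerequisites met — the appellant's brief is filed (Nov 26, 2028), the appellee's brief is filed (Dec 10, 2028); the later is Dec 10, 2028.
Oral argument is held: Dec 10, 2028 + 20 days = Dec 30, 2028.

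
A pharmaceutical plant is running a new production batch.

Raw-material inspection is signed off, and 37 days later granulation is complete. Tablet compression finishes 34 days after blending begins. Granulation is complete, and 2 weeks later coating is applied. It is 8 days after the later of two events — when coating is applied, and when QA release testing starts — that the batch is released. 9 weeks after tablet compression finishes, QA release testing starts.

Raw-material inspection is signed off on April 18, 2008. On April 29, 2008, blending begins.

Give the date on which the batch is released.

August 12, 2008

Raw-material inspection is signed off: Apr 18, 2008.
Granulation is complete: Apr 18, 2008 + 37 days = May 25, 2008.
Coating is applied: May 25, 2008 + 2 weeks = Jun 8, 2008.
Blending begins: Apr 29, 2008.
Tablet compression finishes: Apr 29, 2008 + 34 days = Jun 2, 2008.
QA release testing starts: Jun 2, 2008 + 9 weeks = Aug 4, 2008.
Both prerequisites met — coating is applied (Jun 8, 2008), QA release testing starts (Aug 4, 2008); the later is Aug 4, 2008.
The batch is released: Aug 4, 2008 + 8 days = Aug 12, 2008.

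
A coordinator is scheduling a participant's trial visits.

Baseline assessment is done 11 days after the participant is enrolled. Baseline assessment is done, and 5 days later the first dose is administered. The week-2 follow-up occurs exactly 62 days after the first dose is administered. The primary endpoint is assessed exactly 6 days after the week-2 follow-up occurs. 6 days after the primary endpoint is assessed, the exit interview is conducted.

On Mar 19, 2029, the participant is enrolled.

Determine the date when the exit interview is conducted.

The participant is enrolled: Mar 19, 2029.
Baseline assessment is done: Mar 19, 2029 + 11 days = Mar 30, 2029.
The first dose is administered: Mar 30, 2029 + 5 days = Apr 4, 2029.
The week-2 follow-up occurs: Apr 4, 2029 + 62 days = Jun 5, 2029.
The primary endpoint is assessed: Jun 5, 2029 + 6 days = Jun 11, 2029.
The exit interview is conducted: Jun 11, 2029 + 6 days = Jun 17, 2029.

Jun 17, 2029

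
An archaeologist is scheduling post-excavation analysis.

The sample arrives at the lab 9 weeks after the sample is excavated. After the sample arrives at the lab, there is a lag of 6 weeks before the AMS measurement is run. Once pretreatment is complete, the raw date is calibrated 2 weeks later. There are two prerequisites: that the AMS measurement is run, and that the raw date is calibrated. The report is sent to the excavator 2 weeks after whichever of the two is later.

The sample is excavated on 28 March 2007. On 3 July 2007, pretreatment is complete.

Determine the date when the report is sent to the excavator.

31 July 2007

The sample is excavated: Mar 28, 2007.
The sample arrives at the lab: Mar 28, 2007 + 9 weeks = May 30, 2007.
The AMS measurement is run: May 30, 2007 + 6 weeks = Jul 11, 2007.
Pretreatment is complete: Jul 3, 2007.
The raw date is calibrated: Jul 3, 2007 + 2 weeks = Jul 17, 2007.
Both prerequisites met — the AMS measurement is run (Jul 11, 2007), the raw date is calibrated (Jul 17, 2007); the later is Jul 17, 2007.
The report is sent to the excavator: Jul 17, 2007 + 2 weeks = Jul 31, 2007.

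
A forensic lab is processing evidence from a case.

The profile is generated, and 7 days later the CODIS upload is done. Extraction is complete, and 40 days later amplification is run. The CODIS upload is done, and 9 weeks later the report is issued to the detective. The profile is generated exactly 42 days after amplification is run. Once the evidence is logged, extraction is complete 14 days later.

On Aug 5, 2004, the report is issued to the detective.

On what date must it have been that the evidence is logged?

Feb 21, 2004

The report is issued to the detective: Aug 5, 2004.
The CODIS upload is done: Aug 5, 2004 − 9 weeks = Jun 3, 2004.
The profile is generated: Jun 3, 2004 − 7 days = May 27, 2004.
Amplification is run: May 27, 2004 − 42 days = Apr 15, 2004.
Extraction is complete: Apr 15, 2004 − 40 days = Mar 6, 2004.
The evidence is logged: Mar 6, 2004 − 14 days = Feb 21, 2004.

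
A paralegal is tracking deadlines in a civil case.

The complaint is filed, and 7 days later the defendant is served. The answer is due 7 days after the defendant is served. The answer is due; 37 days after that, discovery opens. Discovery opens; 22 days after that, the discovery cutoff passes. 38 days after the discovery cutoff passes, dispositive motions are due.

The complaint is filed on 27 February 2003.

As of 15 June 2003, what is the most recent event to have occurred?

The complaint is filed: Feb 27, 2003.
The defendant is served: Feb 27, 2003 + 7 days = Mar 6, 2003.
The answer is due: Mar 6, 2003 + 7 days = Mar 13, 2003.
Discovery opens: Mar 13, 2003 + 37 days = Apr 19, 2003.
The discovery cutoff passes: Apr 19, 2003 + 22 days = May 11, 2003.
Dispositive motions are due: May 11, 2003 + 38 days = Jun 18, 2003.
Jun 15, 2003 falls between when the discovery cutoff passes (May 11, 2003) and when dispositive motions are due (Jun 18, 2003).

The discovery cutoff passes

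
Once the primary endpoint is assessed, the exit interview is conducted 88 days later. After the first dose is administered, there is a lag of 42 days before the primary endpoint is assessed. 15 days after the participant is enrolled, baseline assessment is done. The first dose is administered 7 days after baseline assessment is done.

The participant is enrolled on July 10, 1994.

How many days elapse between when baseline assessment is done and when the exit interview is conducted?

Causal path: baseline assessment is done → the first dose is administered → the primary endpoint is assessed → the exit interview is conducted.
Total delay along the path: 7 + 42 + 88 = 137 days.

137 days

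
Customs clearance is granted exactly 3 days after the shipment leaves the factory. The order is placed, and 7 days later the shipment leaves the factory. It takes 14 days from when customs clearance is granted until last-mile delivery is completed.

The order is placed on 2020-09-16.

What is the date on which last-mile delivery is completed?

The order is placed: Sep 16, 2020.
The shipment leaves the factory: Sep 16, 2020 + 7 days = Sep 23, 2020.
Customs clearance is granted: Sep 23, 2020 + 3 days = Sep 26, 2020.
Last-mile delivery is completed: Sep 26, 2020 + 14 days = Oct 10, 2020.

2020-10-10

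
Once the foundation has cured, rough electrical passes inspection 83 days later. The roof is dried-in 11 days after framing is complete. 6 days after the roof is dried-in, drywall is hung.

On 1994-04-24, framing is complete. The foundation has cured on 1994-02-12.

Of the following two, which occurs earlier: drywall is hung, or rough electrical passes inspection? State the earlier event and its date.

Rough electrical passes inspection — 1994-05-06

Framing is complete: Apr 24, 1994.
The roof is dried-in: Apr 24, 1994 + 11 days = May 5, 1994.
Drywall is hung: May 5, 1994 + 6 days = May 11, 1994.
The foundation has cured: Feb 12, 1994.
Rough electrical passes inspection: Feb 12, 1994 + 83 days = May 6, 1994.
Comparing: drywall is hung on May 11, 1994 vs rough electrical passes inspection on May 6, 1994. Earlier: rough electrical passes inspection.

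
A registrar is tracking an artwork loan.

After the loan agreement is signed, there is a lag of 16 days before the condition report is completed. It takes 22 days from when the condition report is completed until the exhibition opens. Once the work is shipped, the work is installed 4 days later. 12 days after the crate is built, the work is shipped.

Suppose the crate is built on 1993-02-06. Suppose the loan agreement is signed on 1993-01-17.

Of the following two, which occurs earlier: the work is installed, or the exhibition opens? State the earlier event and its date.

The crate is built: Feb 6, 1993.
The work is shipped: Feb 6, 1993 + 12 days = Feb 18, 1993.
The work is installed: Feb 18, 1993 + 4 days = Feb 22, 1993.
The loan agreement is signed: Jan 17, 1993.
The condition report is completed: Jan 17, 1993 + 16 days = Feb 2, 1993.
The exhibition opens: Feb 2, 1993 + 22 days = Feb 24, 1993.
Comparing: the work is installed on Feb 22, 1993 vs the exhibition opens on Feb 24, 1993. Earlier: the work is installed.

The work is installed — 1993-02-22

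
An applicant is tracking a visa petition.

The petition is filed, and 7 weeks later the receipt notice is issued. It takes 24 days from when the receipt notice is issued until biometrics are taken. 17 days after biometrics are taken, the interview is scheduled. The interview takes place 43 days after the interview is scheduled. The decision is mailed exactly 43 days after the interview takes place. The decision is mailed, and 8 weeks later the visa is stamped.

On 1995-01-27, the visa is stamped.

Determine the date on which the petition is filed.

1994-06-09

The visa is stamped: Jan 27, 1995.
The decision is mailed: Jan 27, 1995 − 8 weeks = Dec 2, 1994.
The interview takes place: Dec 2, 1994 − 43 days = Oct 20, 1994.
The interview is scheduled: Oct 20, 1994 − 43 days = Sep 7, 1994.
Biometrics are taken: Sep 7, 1994 − 17 days = Aug 21, 1994.
The receipt notice is issued: Aug 21, 1994 − 24 days = Jul 28, 1994.
The petition is filed: Jul 28, 1994 − 7 weeks = Jun 9, 1994.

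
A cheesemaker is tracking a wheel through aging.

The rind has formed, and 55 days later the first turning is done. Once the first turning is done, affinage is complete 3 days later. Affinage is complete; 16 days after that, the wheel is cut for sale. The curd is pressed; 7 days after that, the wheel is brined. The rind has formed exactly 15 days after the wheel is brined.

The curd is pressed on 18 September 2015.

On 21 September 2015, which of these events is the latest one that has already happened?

The curd is pressed

The curd is pressed: Sep 18, 2015.
The wheel is brined: Sep 18, 2015 + 7 days = Sep 25, 2015.
The rind has formed: Sep 25, 2015 + 15 days = Oct 10, 2015.
The first turning is done: Oct 10, 2015 + 55 days = Dec 4, 2015.
Affinage is complete: Dec 4, 2015 + 3 days = Dec 7, 2015.
The wheel is cut for sale: Dec 7, 2015 + 16 days = Dec 23, 2015.
Sep 21, 2015 falls between when the curd is pressed (Sep 18, 2015) and when the wheel is brined (Sep 25, 2015).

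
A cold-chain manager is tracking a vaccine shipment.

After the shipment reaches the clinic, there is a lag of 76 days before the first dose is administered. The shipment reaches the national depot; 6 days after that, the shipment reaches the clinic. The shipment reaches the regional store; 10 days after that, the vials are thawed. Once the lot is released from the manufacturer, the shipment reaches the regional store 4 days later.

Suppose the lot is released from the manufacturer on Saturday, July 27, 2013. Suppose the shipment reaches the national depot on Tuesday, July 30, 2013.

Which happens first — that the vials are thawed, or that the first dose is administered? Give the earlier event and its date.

The lot is released from the manufacturer: Jul 27, 2013.
The shipment reaches the regional store: Jul 27, 2013 + 4 days = Jul 31, 2013.
The vials are thawed: Jul 31, 2013 + 10 days = Aug 10, 2013.
The shipment reaches the national depot: Jul 30, 2013.
The shipment reaches the clinic: Jul 30, 2013 + 6 days = Aug 5, 2013.
The first dose is administered: Aug 5, 2013 + 76 days = Oct 20, 2013.
Comparing: the vials are thawed on Aug 10, 2013 vs the first dose is administered on Oct 20, 2013. Earlier: the vials are thawed.

The vials are thawed — Saturday, August 10, 2013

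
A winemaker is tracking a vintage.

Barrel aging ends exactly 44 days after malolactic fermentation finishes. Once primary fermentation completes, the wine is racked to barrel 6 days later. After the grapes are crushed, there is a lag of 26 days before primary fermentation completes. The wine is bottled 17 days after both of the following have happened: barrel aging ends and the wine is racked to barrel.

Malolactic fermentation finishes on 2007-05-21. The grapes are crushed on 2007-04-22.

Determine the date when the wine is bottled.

Malolactic fermentation finishes: May 21, 2007.
Barrel aging ends: May 21, 2007 + 44 days = Jul 4, 2007.
The grapes are crushed: Apr 22, 2007.
Primary fermentation completes: Apr 22, 2007 + 26 days = May 18, 2007.
The wine is racked to barrel: May 18, 2007 + 6 days = May 24, 2007.
Both prerequisites met — barrel aging ends (Jul 4, 2007), the wine is racked to barrel (May 24, 2007); the later is Jul 4, 2007.
The wine is bottled: Jul 4, 2007 + 17 days = Jul 21, 2007.

2007-07-21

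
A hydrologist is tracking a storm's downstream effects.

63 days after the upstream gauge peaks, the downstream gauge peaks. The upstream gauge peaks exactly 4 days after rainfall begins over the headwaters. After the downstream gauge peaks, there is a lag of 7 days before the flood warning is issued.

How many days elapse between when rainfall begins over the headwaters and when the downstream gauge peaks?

Causal path: rainfall begins over the headwaters → the upstream gauge peaks → the downstream gauge peaks.
Total delay along the path: 4 + 63 = 67 days.

67 days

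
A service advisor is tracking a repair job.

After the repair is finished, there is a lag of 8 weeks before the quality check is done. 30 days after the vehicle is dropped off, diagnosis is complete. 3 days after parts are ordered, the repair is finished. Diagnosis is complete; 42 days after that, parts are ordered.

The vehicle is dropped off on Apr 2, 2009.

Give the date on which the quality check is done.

The vehicle is dropped off: Apr 2, 2009.
Diagnosis is complete: Apr 2, 2009 + 30 days = May 2, 2009.
Parts are ordered: May 2, 2009 + 42 days = Jun 13, 2009.
The repair is finished: Jun 13, 2009 + 3 days = Jun 16, 2009.
The quality check is done: Jun 16, 2009 + 8 weeks = Aug 11, 2009.

Aug 11, 2009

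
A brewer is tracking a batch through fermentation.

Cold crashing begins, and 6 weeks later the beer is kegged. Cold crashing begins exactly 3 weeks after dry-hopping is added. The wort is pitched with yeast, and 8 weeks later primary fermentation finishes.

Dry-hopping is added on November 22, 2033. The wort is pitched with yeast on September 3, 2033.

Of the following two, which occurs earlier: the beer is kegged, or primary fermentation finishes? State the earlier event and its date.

Dry-hopping is added: Nov 22, 2033.
Cold crashing begins: Nov 22, 2033 + 3 weeks = Dec 13, 2033.
The beer is kegged: Dec 13, 2033 + 6 weeks = Jan 24, 2034.
The wort is pitched with yeast: Sep 3, 2033.
Primary fermentation finishes: Sep 3, 2033 + 8 weeks = Oct 29, 2033.
Comparing: the beer is kegged on Jan 24, 2034 vs primary fermentation finishes on Oct 29, 2033. Earlier: primary fermentation finishes.

Primary fermentation finishes — October 29, 2033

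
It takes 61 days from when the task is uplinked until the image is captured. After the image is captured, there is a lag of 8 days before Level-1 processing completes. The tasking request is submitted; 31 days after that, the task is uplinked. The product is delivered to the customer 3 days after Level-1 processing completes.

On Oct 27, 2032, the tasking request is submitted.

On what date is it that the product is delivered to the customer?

Feb 7, 2033

The tasking request is submitted: Oct 27, 2032.
The task is uplinked: Oct 27, 2032 + 31 days = Nov 27, 2032.
The image is captured: Nov 27, 2032 + 61 days = Jan 27, 2033.
Level-1 processing completes: Jan 27, 2033 + 8 days = Feb 4, 2033.
The product is delivered to the customer: Feb 4, 2033 + 3 days = Feb 7, 2033.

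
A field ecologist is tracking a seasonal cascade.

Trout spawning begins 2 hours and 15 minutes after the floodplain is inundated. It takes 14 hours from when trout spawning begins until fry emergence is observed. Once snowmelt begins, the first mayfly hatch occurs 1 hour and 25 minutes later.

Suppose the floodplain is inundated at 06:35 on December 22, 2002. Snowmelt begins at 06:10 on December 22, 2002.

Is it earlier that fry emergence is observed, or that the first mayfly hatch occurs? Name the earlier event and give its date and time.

The floodplain is inundated: 06:35 Dec 22, 2002.
Trout spawning begins: 06:35 Dec 22, 2002 + 2h15m = 08:50 Dec 22, 2002.
Fry emergence is observed: 08:50 Dec 22, 2002 + 14h = 22:50 Dec 22, 2002.
Snowmelt begins: 06:10 Dec 22, 2002.
The first mayfly hatch occurs: 06:10 Dec 22, 2002 + 1h25m = 07:35 Dec 22, 2002.
Comparing: fry emergence is observed at 22:50 Dec 22, 2002 vs the first mayfly hatch occurs at 07:35 Dec 22, 2002. Earlier: the first mayfly hatch occurs.

The first mayfly hatch occurs — 07:35 on December 22, 2002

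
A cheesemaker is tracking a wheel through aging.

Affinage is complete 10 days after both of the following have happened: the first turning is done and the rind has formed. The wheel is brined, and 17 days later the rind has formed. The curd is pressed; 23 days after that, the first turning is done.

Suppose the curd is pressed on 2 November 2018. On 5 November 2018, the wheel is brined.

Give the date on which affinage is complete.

5 December 2018

The curd is pressed: Nov 2, 2018.
The first turning is done: Nov 2, 2018 + 23 days = Nov 25, 2018.
The wheel is brined: Nov 5, 2018.
The rind has formed: Nov 5, 2018 + 17 days = Nov 22, 2018.
Both prerequisites met — the first turning is done (Nov 25, 2018), the rind has formed (Nov 22, 2018); the later is Nov 25, 2018.
Affinage is complete: Nov 25, 2018 + 10 days = Dec 5, 2018.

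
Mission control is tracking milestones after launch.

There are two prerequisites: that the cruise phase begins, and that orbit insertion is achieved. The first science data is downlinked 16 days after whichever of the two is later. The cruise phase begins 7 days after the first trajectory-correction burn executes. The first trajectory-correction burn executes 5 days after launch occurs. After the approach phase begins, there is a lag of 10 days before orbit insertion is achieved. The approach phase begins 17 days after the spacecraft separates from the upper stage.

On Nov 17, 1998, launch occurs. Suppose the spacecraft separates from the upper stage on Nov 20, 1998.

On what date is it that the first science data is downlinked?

Launch occurs: Nov 17, 1998.
The first trajectory-correction burn executes: Nov 17, 1998 + 5 days = Nov 22, 1998.
The cruise phase begins: Nov 22, 1998 + 7 days = Nov 29, 1998.
The spacecraft separates from the upper stage: Nov 20, 1998.
The approach phase begins: Nov 20, 1998 + 17 days = Dec 7, 1998.
Orbit insertion is achieved: Dec 7, 1998 + 10 days = Dec 17, 1998.
Both prerequisites met — the cruise phase begins (Nov 29, 1998), orbit insertion is achieved (Dec 17, 1998); the later is Dec 17, 1998.
The first science data is downlinked: Dec 17, 1998 + 16 days = Jan 2, 1999.

Jan 2, 1999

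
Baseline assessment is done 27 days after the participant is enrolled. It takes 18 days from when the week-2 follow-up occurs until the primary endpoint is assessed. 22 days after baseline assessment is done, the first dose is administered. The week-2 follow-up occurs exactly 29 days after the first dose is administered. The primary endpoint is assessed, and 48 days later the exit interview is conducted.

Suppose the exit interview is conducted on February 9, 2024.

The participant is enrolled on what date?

The exit interview is conducted: Feb 9, 2024.
The primary endpoint is assessed: Feb 9, 2024 − 48 days = Dec 23, 2023.
The week-2 follow-up occurs: Dec 23, 2023 − 18 days = Dec 5, 2023.
The first dose is administered: Dec 5, 2023 − 29 days = Nov 6, 2023.
Baseline assessment is done: Nov 6, 2023 − 22 days = Oct 15, 2023.
The participant is enrolled: Oct 15, 2023 − 27 days = Sep 18, 2023.

September 18, 2023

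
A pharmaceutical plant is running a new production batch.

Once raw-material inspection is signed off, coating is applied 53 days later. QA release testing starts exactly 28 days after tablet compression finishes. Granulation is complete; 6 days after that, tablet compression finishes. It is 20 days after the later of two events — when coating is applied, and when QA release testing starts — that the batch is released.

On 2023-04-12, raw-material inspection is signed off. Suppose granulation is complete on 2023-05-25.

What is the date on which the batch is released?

Raw-material inspection is signed off: Apr 12, 2023.
Coating is applied: Apr 12, 2023 + 53 days = Jun 4, 2023.
Granulation is complete: May 25, 2023.
Tablet compression finishes: May 25, 2023 + 6 days = May 31, 2023.
QA release testing starts: May 31, 2023 + 28 days = Jun 28, 2023.
Both prerequisites met — coating is applied (Jun 4, 2023), QA release testing starts (Jun 28, 2023); the later is Jun 28, 2023.
The batch is released: Jun 28, 2023 + 20 days = Jul 18, 2023.

2023-07-18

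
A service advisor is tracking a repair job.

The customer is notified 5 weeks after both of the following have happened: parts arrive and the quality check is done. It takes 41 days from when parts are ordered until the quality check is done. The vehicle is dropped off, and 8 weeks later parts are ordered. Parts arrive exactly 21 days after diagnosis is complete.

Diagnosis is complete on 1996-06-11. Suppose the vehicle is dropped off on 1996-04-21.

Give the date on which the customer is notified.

Diagnosis is complete: Jun 11, 1996.
Parts arrive: Jun 11, 1996 + 21 days = Jul 2, 1996.
The vehicle is dropped off: Apr 21, 1996.
Parts are ordered: Apr 21, 1996 + 8 weeks = Jun 16, 1996.
The quality check is done: Jun 16, 1996 + 41 days = Jul 27, 1996.
Both prerequisites met — parts arrive (Jul 2, 1996), the quality check is done (Jul 27, 1996); the later is Jul 27, 1996.
The customer is notified: Jul 27, 1996 + 5 weeks = Aug 31, 1996.

1996-08-31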